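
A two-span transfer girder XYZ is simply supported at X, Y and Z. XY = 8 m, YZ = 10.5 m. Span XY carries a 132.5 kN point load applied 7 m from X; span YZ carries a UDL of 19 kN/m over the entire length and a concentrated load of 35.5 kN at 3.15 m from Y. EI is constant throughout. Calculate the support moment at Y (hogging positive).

Insert a hinge at Y; M_Y is the redundant, and each span becomes simply supported.
Discontinuity in slope at Y on the released structure — sum the simple-span end rotations:
  span XY: point load 132.5 at a = 7: Pab(L + a)/(6LEI) = 289.8/EI
  span YZ: UDL 19: wL³/(24EI) = 916.5/EI
  span YZ: point load 35.5 at a = 3.15: Pab(L + b)/(6LEI) = 232.9/EI
  relative rotation θ_0 = (289.8 + 1149)/EI = 1439/EI
A unit hogging moment at Y produces rotation L₁/(3EI) + L₂/(3EI) = 6.167/EI.
Slope continuity at Y: θ_0 = M_Y·6.167/EI, so M_Y = 1439/6.167 = 233.4 kN·m (hogging).

M_Y = 233.4 kN·m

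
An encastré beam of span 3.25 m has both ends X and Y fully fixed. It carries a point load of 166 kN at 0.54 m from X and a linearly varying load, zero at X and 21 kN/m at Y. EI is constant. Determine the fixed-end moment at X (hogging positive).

M_X = 69.72 kN·m

Release both end moments; the primary structure is a simply-supported span XY with redundants M_X and M_Y.
Simple-span end rotations at X and Y under the given loads:
  at X: point load 166 at a = 0.54: Pab(L + b)/(6LEI) = 74.25/EI
  at Y: point load 166 at a = 0.54: Pab(L + a)/(6LEI) = 47.21/EI
  at X: triangular load, peak 21: 7w₀L³/(360EI) = 14.02/EI
  at Y: triangular load, peak 21: w₀L³/(45EI) = 16.02/EI
  θ_X0 = 88.26/EI,  θ_Y0 = 63.23/EI
Flexibility coefficients: a unit moment at one end gives L/(3EI) there and L/(6EI) at the far end, so f₁₁ = f₂₂ = 1.083/EI and f₁₂ = f₂₁ = 0.5417/EI.
Compatibility — zero rotation at each built-in end:
  1.083 M_X + 0.5417 M_Y = 88.26
  0.5417 M_X + 1.083 M_Y = 63.23
Solving the pair gives M_X = 69.72 kN·m and M_Y = 23.51 kN·m (hogging).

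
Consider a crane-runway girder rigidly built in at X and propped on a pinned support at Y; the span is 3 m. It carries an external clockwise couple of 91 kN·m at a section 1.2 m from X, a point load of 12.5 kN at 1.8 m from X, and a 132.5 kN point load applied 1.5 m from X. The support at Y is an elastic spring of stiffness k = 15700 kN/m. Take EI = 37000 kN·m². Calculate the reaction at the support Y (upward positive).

R_Y = 60.17 kN

Remove the prop at Y; the released (primary) structure is a cantilever built in at X.
Primary-structure tip deflection at Y by superposition:
  clockwise couple 91 at a = 1.2: M₀a(2L − a)/(2EI) = 262.1/EI
  point load 12.5 at a = 1.8: Pa²(3L − a)/(6EI) = 48.6/EI
  point load 132.5 at a = 1.5: Pa²(3L − a)/(6EI) = 372.7/EI
  δ_0 = 683.3/EI
Tip deflection under a unit load at Y: L³/(3EI) = 9/EI.
With EI = 37000 kN·m²: δ_0 = 0.018469 m and δ_{YY} = 0.000243 m/kN.
Compatibility — the spring shortens by R_Y/k under the reaction it provides: δ_0 − R_Y·δ_{YY} = R_Y/k. With 1/k = 0.000064 m/kN, R_Y = δ_0 / (δ_{YY} + 1/k) = 0.018469 / (0.000243 + 0.000064) = 60.17 kN.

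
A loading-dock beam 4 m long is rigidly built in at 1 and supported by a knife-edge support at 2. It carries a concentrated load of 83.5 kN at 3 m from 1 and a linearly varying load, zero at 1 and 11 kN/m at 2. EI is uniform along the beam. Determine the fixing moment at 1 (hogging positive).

Choose R_2 as the redundant. The primary structure is the cantilever fixed at 1.
Free-end deflection of the primary structure under the applied loading (downward +):
  point load 83.5 at a = 3: Pa²(3L − a)/(6EI) = 1127/EI
  triangular load, peak 11 at the free end: 11w₀L⁴/(120EI) = 258.1/EI
  δ_0 = 1385/EI
Flexibility coefficient — unit upward force at 2: δ_{22} = L³/(3EI) = 21.33/EI.
The prop prevents deflection at 2: R_2 = δ_0/δ_{22} = 1385/21.33 = 64.94 kN.
Moment equilibrium about 1: M_1 = Σ(load moments about 1) − R_2·L = 309.2 − 64.94×4 = 49.41 kN·m.

M_1 = 49.41 kN·m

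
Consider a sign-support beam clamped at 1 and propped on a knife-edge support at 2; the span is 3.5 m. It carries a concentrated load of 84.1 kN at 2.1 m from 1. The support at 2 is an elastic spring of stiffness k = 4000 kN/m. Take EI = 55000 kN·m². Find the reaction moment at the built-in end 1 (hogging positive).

Remove the prop at 2; the released (primary) structure is a cantilever built in at 1.
Free-end deflection of the primary structure under the applied loading (downward +):
  point load 84.1 at a = 2.1: Pa²(3L − a)/(6EI) = 519.2/EI
Flexibility coefficient — unit upward force at 2: δ_{22} = L³/(3EI) = 14.29/EI.
With EI = 55000 kN·m²: δ_0 = 0.009441 m and δ_{22} = 0.00026 m/kN.
Compatibility — the spring shortens by R_2/k under the reaction it provides: δ_0 − R_2·δ_{22} = R_2/k. With 1/k = 0.00025 m/kN, R_2 = δ_0 / (δ_{22} + 1/k) = 0.009441 / (0.00026 + 0.00025) = 18.52 kN.
Moment equilibrium about 1: M_1 = Σ(load moments about 1) − R_2·L = 176.6 − 18.52×3.5 = 111.8 kN·m.

M_1 = 111.8 kN·m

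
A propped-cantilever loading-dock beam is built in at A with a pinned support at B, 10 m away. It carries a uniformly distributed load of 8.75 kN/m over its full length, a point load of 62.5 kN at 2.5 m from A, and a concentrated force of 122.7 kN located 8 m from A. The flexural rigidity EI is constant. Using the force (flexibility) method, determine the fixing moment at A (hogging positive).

M_A = 329.7 kN·m

Remove the prop at B; the released (primary) structure is a cantilever built in at A.
Free-end deflection of the primary structure under the applied loading (downward +):
  UDL 8.75: wL⁴/(8EI) = 10938/EI
  point load 62.5 at a = 2.5: Pa²(3L − a)/(6EI) = 1790/EI
  point load 122.7 at a = 8: Pa²(3L − a)/(6EI) = 28794/EI
  δ_0 = 41521/EI
Flexibility coefficient — unit upward force at B: δ_{BB} = L³/(3EI) = 333.3/EI.
The prop prevents deflection at B: R_B = δ_0/δ_{BB} = 41521/333.3 = 124.6 kN.
Moment equilibrium about A: M_A = Σ(load moments about A) − R_B·L = 1575 − 124.6×10 = 329.7 kN·m.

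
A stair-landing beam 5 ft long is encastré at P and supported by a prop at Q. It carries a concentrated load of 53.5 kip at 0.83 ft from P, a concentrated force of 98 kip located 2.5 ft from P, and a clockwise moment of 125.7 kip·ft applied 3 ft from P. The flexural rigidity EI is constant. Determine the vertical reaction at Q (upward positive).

R_Q = 64.39 kip

Release the roller at Q. Primary structure: cantilever fixed at P.
Free-end deflection of the primary structure under the applied loading (downward +):
  point load 53.5 at a = 0.83: Pa²(3L − a)/(6EI) = 87.04/EI
  point load 98 at a = 2.5: Pa²(3L − a)/(6EI) = 1276/EI
  clockwise couple 125.7 at a = 3: M₀a(2L − a)/(2EI) = 1320/EI
  δ_0 = 2683/EI
Tip deflection under a unit load at Q: L³/(3EI) = 41.67/EI.
Compatibility at Q: δ_0 − R_Q·δ_{QQ} = 0, so R_Q = 2683/41.67 = 64.39 kip.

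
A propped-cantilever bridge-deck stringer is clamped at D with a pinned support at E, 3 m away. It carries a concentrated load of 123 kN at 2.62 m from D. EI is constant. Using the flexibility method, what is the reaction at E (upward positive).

Choose R_E as the redundant. The primary structure is the cantilever fixed at D.
Free-end deflection of the primary structure under the applied loading (downward +):
  point load 123 at a = 2.62: Pa²(3L − a)/(6EI) = 897.8/EI
Flexibility coefficient — unit upward force at E: δ_{EE} = L³/(3EI) = 9/EI.
The prop prevents deflection at E: R_E = δ_0/δ_{EE} = 897.8/9 = 99.75 kN.

R_E = 99.75 kN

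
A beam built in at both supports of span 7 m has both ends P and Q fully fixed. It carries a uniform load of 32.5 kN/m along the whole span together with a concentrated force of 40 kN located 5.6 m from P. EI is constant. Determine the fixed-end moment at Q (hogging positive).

Take the two fixed-end moments M_P, M_Q as redundants; the released structure is the simple span PQ.
End rotations of the released simple span under the applied load (×1/EI):
  at P: UDL 32.5: wL³/(24EI) = 464.5/EI
  at Q: UDL 32.5: wL³/(24EI) = 464.5/EI
  at P: point load 40 at a = 5.6: Pab(L + b)/(6LEI) = 62.72/EI
  at Q: point load 40 at a = 5.6: Pab(L + a)/(6LEI) = 94.08/EI
  θ_P0 = 527.2/EI,  θ_Q0 = 558.6/EI
Flexibility coefficients: a unit moment at one end gives L/(3EI) there and L/(6EI) at the far end, so f₁₁ = f₂₂ = 2.333/EI and f₁₂ = f₂₁ = 1.167/EI.
Compatibility — zero rotation at each built-in end:
  2.333 M_P + 1.167 M_Q = 527.2
  1.167 M_P + 2.333 M_Q = 558.6
Solving the pair gives M_P = 141.7 kN·m and M_Q = 168.5 kN·m (hogging).

M_Q = 168.5 kN·m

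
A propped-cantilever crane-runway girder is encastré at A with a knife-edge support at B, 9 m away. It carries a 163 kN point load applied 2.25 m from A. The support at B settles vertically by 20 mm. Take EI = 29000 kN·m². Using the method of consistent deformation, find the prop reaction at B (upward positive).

Take the reaction at B as the redundant and release it; the primary structure is a cantilever fixed at A.
Downward deflection at the released point B due to the loads:
  point load 163 at a = 2.25: Pa²(3L − a)/(6EI) = 3404/EI
Tip deflection under a unit load at B: L³/(3EI) = 243/EI.
With EI = 29000 kN·m²: δ_0 = 0.11738 m and δ_{BB} = 0.008379 m/kN.
Compatibility — the beam at B must follow the support down by 0.02 m: δ_0 − R_B·δ_{BB} = 0.02, so R_B = (0.11738 − 0.02)/0.008379 = 11.62 kN.

R_B = 11.62 kN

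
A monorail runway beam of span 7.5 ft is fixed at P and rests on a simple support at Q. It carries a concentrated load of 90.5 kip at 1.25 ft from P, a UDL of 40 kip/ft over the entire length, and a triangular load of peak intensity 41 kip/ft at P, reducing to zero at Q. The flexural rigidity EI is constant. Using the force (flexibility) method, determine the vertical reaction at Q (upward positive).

R_Q = 146.8 kip

Release the roller at Q. Primary structure: cantilever fixed at P.
Free-end deflection of the primary structure under the applied loading (downward +):
  point load 90.5 at a = 1.25: Pa²(3L − a)/(6EI) = 500.8/EI
  UDL 40: wL⁴/(8EI) = 15820/EI
  triangular load, peak 41 at the fixed end: w₀L⁴/(30EI) = 4324/EI
  δ_0 = 20645/EI
Flexibility coefficient — unit upward force at Q: δ_{QQ} = L³/(3EI) = 140.6/EI.
The prop prevents deflection at Q: R_Q = δ_0/δ_{QQ} = 20645/140.6 = 146.8 kip.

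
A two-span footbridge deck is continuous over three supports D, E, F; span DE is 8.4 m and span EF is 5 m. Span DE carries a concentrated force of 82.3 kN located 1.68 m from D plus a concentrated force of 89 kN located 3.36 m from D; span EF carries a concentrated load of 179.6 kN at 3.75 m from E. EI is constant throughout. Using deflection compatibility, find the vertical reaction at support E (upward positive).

Take M_E as the redundant. Released structure: two simple spans DE and EF with a hinge at E.
Rotations at E on the released spans (each span's end-slope, ×1/EI):
  span DE: point load 82.3 at a = 1.68: Pab(L + a)/(6LEI) = 185.8/EI
  span DE: point load 89 at a = 3.36: Pab(L + a)/(6LEI) = 351.7/EI
  span EF: point load 179.6 at a = 3.75: Pab(L + b)/(6LEI) = 175.4/EI
  relative rotation θ_0 = (537.5 + 175.4)/EI = 712.9/EI
A unit hogging moment at E produces rotation L₁/(3EI) + L₂/(3EI) = 4.467/EI.
Slope continuity at E: θ_0 = M_E·4.467/EI, so M_E = 712.9/4.467 = 159.6 kN·m (hogging).
Span DE, ΣM about D with M_E applied at E: R_E^{DE}·8.4 = 437.3 + 159.6, so R_E^{DE} = 71.06 kN and R_D = 171.3 − 71.06 = 100.2 kN.
Span EF, ΣM about F: R_E^{EF}·5 = 224.5 + 159.6, so R_E^{EF} = 76.82 kN and R_F = 179.6 − 76.82 = 102.8 kN.
R_E = 71.06 + 76.82 = 147.9 kN.

R_E = 147.9 kN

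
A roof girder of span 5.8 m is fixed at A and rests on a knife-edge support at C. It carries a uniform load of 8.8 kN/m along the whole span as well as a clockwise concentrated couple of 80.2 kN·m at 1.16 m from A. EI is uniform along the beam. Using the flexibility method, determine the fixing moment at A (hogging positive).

M_A = 73.9 kN·m

Choose R_C as the redundant. The primary structure is the cantilever fixed at A.
Primary-structure tip deflection at C by superposition:
  UDL 8.8: wL⁴/(8EI) = 1245/EI
  clockwise couple 80.2 at a = 1.16: M₀a(2L − a)/(2EI) = 485.6/EI
  δ_0 = 1730/EI
Tip deflection under a unit load at C: L³/(3EI) = 65.04/EI.
The prop prevents deflection at C: R_C = δ_0/δ_{CC} = 1730/65.04 = 26.61 kN.
Moment equilibrium about A: M_A = Σ(load moments about A) − R_C·L = 228.2 − 26.61×5.8 = 73.9 kN·m.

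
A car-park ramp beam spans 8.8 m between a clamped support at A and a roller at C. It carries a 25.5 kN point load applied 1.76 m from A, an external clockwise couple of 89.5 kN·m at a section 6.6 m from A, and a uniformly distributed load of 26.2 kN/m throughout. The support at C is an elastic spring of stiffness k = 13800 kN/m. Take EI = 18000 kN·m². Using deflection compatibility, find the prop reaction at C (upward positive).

Take the reaction at C as the redundant and release it; the primary structure is a cantilever fixed at A.
Downward deflection at the released point C due to the loads:
  point load 25.5 at a = 1.76: Pa²(3L − a)/(6EI) = 324.4/EI
  clockwise couple 89.5 at a = 6.6: M₀a(2L − a)/(2EI) = 3249/EI
  UDL 26.2: wL⁴/(8EI) = 19640/EI
  δ_0 = 23213/EI
Flexibility coefficient — unit upward force at C: δ_{CC} = L³/(3EI) = 227.2/EI.
With EI = 18000 kN·m²: δ_0 = 1.2896 m and δ_{CC} = 0.01262 m/kN.
Compatibility — the spring shortens by R_C/k under the reaction it provides: δ_0 − R_C·δ_{CC} = R_C/k. With 1/k = 0.000072 m/kN, R_C = δ_0 / (δ_{CC} + 1/k) = 1.2896 / (0.01262 + 0.000072) = 101.6 kN.

R_C = 101.6 kN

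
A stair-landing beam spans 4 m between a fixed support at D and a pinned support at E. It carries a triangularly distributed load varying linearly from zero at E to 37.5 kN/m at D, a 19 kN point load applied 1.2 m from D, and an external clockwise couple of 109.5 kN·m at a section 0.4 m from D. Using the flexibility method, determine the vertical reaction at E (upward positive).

R_E = 25.11 kN

Release the roller at E. Primary structure: cantilever fixed at D.
Deflection at E on the released cantilever, summing each load's contribution:
  triangular load, peak 37.5 at the fixed end: w₀L⁴/(30EI) = 320/EI
  point load 19 at a = 1.2: Pa²(3L − a)/(6EI) = 49.25/EI
  clockwise couple 109.5 at a = 0.4: M₀a(2L − a)/(2EI) = 166.4/EI
  δ_0 = 535.7/EI
Flexibility coefficient — unit upward force at E: δ_{EE} = L³/(3EI) = 21.33/EI.
Compatibility at E: δ_0 − R_E·δ_{EE} = 0, so R_E = 535.7/21.33 = 25.11 kN.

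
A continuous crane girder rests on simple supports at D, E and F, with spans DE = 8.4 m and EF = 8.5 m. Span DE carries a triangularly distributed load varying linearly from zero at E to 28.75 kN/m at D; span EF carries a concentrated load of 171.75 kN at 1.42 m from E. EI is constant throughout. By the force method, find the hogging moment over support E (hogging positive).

Release continuity at E by inserting a hinge; the redundant is the internal moment M_E. The primary structure is two simply-supported spans DE and EF.
End slopes at the hinge E, treating each span as simply supported:
  span DE: triangular load, peak 28.75: 7w₀L³/(360EI) = 331.3/EI
  span EF: point load 171.75 at a = 1.42: Pab(L + b)/(6LEI) = 527.5/EI
  relative rotation θ_0 = (331.3 + 527.5)/EI = 858.8/EI
A unit hogging moment at E produces rotation L₁/(3EI) + L₂/(3EI) = 5.633/EI.
Compatibility: M_E·(L₁+L₂)/(3EI) = θ_0, giving M_E = 152.5 kN·m (hogging).

M_E = 152.5 kN·m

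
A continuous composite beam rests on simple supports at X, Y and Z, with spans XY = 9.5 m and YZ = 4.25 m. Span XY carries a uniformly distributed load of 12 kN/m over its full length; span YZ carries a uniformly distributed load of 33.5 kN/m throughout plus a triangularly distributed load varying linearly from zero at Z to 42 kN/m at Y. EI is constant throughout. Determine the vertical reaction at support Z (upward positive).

R_Z = 69.75 kN

Release continuity at Y by inserting a hinge; the redundant is the internal moment M_Y. The primary structure is two simply-supported spans XY and YZ.
Discontinuity in slope at Y on the released structure — sum the simple-span end rotations:
  span XY: UDL 12: wL³/(24EI) = 428.7/EI
  span YZ: UDL 33.5: wL³/(24EI) = 107.2/EI
  span YZ: triangular load, peak 42: w₀L³/(45EI) = 71.65/EI
  relative rotation θ_0 = (428.7 + 178.8)/EI = 607.5/EI
A unit hogging moment at Y produces rotation L₁/(3EI) + L₂/(3EI) = 4.583/EI.
Compatibility: M_Y·(L₁+L₂)/(3EI) = θ_0, giving M_Y = 132.5 kN·m (hogging).
Span YZ, ΣM about Z: R_Y^{YZ}·4.25 = 555.4 + 132.5, so R_Y^{YZ} = 161.9 kN and R_Z = 231.6 − 161.9 = 69.75 kN.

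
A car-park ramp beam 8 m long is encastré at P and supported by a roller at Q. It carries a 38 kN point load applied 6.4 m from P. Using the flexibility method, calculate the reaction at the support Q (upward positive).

Release the roller at Q. Primary structure: cantilever fixed at P.
Free-end deflection of the primary structure under the applied loading (downward +):
  point load 38 at a = 6.4: Pa²(3L − a)/(6EI) = 4566/EI
Flexibility coefficient — unit upward force at Q: δ_{QQ} = L³/(3EI) = 170.7/EI.
The prop prevents deflection at Q: R_Q = δ_0/δ_{QQ} = 4566/170.7 = 26.75 kN.

R_Q = 26.75 kN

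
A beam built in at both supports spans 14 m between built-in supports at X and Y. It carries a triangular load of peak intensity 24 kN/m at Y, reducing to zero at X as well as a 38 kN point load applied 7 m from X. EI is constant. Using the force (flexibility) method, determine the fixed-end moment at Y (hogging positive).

Release both end moments; the primary structure is a simply-supported span XY with redundants M_X and M_Y.
On the primary (simply-supported) span, the end slopes from the loading are:
  at X: triangular load, peak 24: 7w₀L³/(360EI) = 1281/EI
  at Y: triangular load, peak 24: w₀L³/(45EI) = 1463/EI
  at X: point load 38 at a = 7: Pab(L + b)/(6LEI) = 465.5/EI
  at Y: point load 38 at a = 7: Pab(L + a)/(6LEI) = 465.5/EI
  θ_X0 = 1746/EI,  θ_Y0 = 1929/EI
Flexibility coefficients: a unit moment at one end gives L/(3EI) there and L/(6EI) at the far end, so f₁₁ = f₂₂ = 4.667/EI and f₁₂ = f₂₁ = 2.333/EI.
Compatibility — zero rotation at each built-in end:
  4.667 M_X + 2.333 M_Y = 1746
  2.333 M_X + 4.667 M_Y = 1929
Solving the pair gives M_X = 223.3 kN·m and M_Y = 301.7 kN·m (hogging).

M_Y = 301.7 kN·m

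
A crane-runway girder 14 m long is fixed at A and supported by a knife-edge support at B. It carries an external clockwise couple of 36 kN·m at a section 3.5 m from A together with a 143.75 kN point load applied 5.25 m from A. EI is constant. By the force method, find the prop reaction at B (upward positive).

Release the roller at B. Primary structure: cantilever fixed at A.
Deflection at B on the released cantilever, summing each load's contribution:
  clockwise couple 36 at a = 3.5: M₀a(2L − a)/(2EI) = 1544/EI
  point load 143.75 at a = 5.25: Pa²(3L − a)/(6EI) = 24268/EI
  δ_0 = 25811/EI
Tip deflection under a unit load at B: L³/(3EI) = 914.7/EI.
The prop prevents deflection at B: R_B = δ_0/δ_{BB} = 25811/914.7 = 28.22 kN.

R_B = 28.22 kN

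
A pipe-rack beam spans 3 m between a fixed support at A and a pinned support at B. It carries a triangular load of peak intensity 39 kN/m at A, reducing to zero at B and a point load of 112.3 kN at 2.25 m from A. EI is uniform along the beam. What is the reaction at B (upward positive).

Release the roller at B. Primary structure: cantilever fixed at A.
Downward deflection at the released point B due to the loads:
  triangular load, peak 39 at the fixed end: w₀L⁴/(30EI) = 105.3/EI
  point load 112.3 at a = 2.25: Pa²(3L − a)/(6EI) = 639.6/EI
  δ_0 = 744.9/EI
Flexibility coefficient — unit upward force at B: δ_{BB} = L³/(3EI) = 9/EI.
The prop prevents deflection at B: R_B = δ_0/δ_{BB} = 744.9/9 = 82.76 kN.

R_B = 82.76 kN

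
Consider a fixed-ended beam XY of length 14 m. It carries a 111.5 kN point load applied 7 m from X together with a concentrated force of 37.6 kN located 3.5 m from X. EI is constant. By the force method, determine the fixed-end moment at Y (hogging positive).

Take the two fixed-end moments M_X, M_Y as redundants; the released structure is the simple span XY.
End rotations of the released simple span under the applied load (×1/EI):
  at X: point load 111.5 at a = 7: Pab(L + b)/(6LEI) = 1366/EI
  at Y: point load 111.5 at a = 7: Pab(L + a)/(6LEI) = 1366/EI
  at X: point load 37.6 at a = 3.5: Pab(L + b)/(6LEI) = 403/EI
  at Y: point load 37.6 at a = 3.5: Pab(L + a)/(6LEI) = 287.9/EI
  θ_X0 = 1769/EI,  θ_Y0 = 1654/EI
Flexibility coefficients: a unit moment at one end gives L/(3EI) there and L/(6EI) at the far end, so f₁₁ = f₂₂ = 4.667/EI and f₁₂ = f₂₁ = 2.333/EI.
Compatibility — zero rotation at each built-in end:
  4.667 M_X + 2.333 M_Y = 1769
  2.333 M_X + 4.667 M_Y = 1654
Solving the pair gives M_X = 269.1 kN·m and M_Y = 219.8 kN·m (hogging).

M_Y = 219.8 kN·m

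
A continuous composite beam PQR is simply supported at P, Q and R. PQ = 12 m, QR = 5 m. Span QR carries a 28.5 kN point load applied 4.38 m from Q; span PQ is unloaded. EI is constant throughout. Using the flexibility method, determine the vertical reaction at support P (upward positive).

R_P = -0.2132 kN

Take M_Q as the redundant. Released structure: two simple spans PQ and QR with a hinge at Q.
Discontinuity in slope at Q on the released structure — sum the simple-span end rotations:
  span QR: point load 28.5 at a = 4.38: Pab(L + b)/(6LEI) = 14.5/EI
  relative rotation θ_0 = (0 + 14.5)/EI = 14.5/EI
A unit hogging moment at Q produces rotation L₁/(3EI) + L₂/(3EI) = 5.667/EI.
Compatibility: M_Q·(L₁+L₂)/(3EI) = θ_0, giving M_Q = 2.559 kN·m (hogging).
Span PQ, ΣM about P with M_Q applied at Q: R_Q^{PQ}·12 = 0 + 2.559, so R_Q^{PQ} = 0.2132 kN and R_P = 0 − 0.2132 = -0.2132 kN.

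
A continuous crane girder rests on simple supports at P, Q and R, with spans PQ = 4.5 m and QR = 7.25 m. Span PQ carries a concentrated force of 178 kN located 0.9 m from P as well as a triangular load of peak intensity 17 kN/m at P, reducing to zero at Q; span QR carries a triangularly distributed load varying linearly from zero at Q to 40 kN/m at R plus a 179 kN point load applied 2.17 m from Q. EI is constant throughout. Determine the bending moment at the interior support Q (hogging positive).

Release continuity at Q by inserting a hinge; the redundant is the internal moment M_Q. The primary structure is two simply-supported spans PQ and QR.
Discontinuity in slope at Q on the released structure — sum the simple-span end rotations:
  span PQ: point load 178 at a = 0.9: Pab(L + a)/(6LEI) = 115.3/EI
  span PQ: triangular load, peak 17: 7w₀L³/(360EI) = 30.12/EI
  span QR: triangular load, peak 40: 7w₀L³/(360EI) = 296.4/EI
  span QR: point load 179 at a = 2.17: Pab(L + b)/(6LEI) = 559.3/EI
  relative rotation θ_0 = (145.5 + 855.7)/EI = 1001/EI
A unit hogging moment at Q produces rotation L₁/(3EI) + L₂/(3EI) = 3.917/EI.
Slope continuity at Q: θ_0 = M_Q·3.917/EI, so M_Q = 1001/3.917 = 255.6 kN·m (hogging).

M_Q = 255.6 kN·m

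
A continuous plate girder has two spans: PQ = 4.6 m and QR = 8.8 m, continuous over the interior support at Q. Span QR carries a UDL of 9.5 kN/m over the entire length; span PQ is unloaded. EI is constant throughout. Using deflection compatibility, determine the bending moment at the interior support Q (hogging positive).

Release continuity at Q by inserting a hinge; the redundant is the internal moment M_Q. The primary structure is two simply-supported spans PQ and QR.
Discontinuity in slope at Q on the released structure — sum the simple-span end rotations:
  span QR: UDL 9.5: wL³/(24EI) = 269.7/EI
  relative rotation θ_0 = (0 + 269.7)/EI = 269.7/EI
A unit hogging moment at Q produces rotation L₁/(3EI) + L₂/(3EI) = 4.467/EI.
Compatibility: M_Q·(L₁+L₂)/(3EI) = θ_0, giving M_Q = 60.39 kN·m (hogging).

M_Q = 60.39 kN·m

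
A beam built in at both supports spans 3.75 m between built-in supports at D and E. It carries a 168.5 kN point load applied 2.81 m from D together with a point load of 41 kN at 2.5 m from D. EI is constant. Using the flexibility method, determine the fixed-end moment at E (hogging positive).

Take the two fixed-end moments M_D, M_E as redundants; the released structure is the simple span DE.
Simple-span end rotations at D and E under the given loads:
  at D: point load 168.5 at a = 2.81: Pab(L + b)/(6LEI) = 92.77/EI
  at E: point load 168.5 at a = 2.81: Pab(L + a)/(6LEI) = 129.8/EI
  at D: point load 41 at a = 2.5: Pab(L + b)/(6LEI) = 28.47/EI
  at E: point load 41 at a = 2.5: Pab(L + a)/(6LEI) = 35.59/EI
  θ_D0 = 121.2/EI,  θ_E0 = 165.4/EI
Flexibility coefficients: a unit moment at one end gives L/(3EI) there and L/(6EI) at the far end, so f₁₁ = f₂₂ = 1.25/EI and f₁₂ = f₂₁ = 0.625/EI.
Compatibility — zero rotation at each built-in end:
  1.25 M_D + 0.625 M_E = 121.2
  0.625 M_D + 1.25 M_E = 165.4
Solving the pair gives M_D = 41.14 kN·m and M_E = 111.7 kN·m (hogging).

M_E = 111.7 kN·m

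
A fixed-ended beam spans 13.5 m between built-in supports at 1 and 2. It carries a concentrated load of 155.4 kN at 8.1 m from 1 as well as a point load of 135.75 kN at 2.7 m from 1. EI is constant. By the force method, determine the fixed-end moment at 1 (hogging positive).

M_1 = 436 kN·m

Release both end moments; the primary structure is a simply-supported span 12 with redundants M_1 and M_2.
End rotations of the released simple span under the applied load (×1/EI):
  at 1: point load 155.4 at a = 8.1: Pab(L + b)/(6LEI) = 1586/EI
  at 2: point load 155.4 at a = 8.1: Pab(L + a)/(6LEI) = 1813/EI
  at 1: point load 135.75 at a = 2.7: Pab(L + b)/(6LEI) = 1188/EI
  at 2: point load 135.75 at a = 2.7: Pab(L + a)/(6LEI) = 791.7/EI
  θ_10 = 2774/EI,  θ_20 = 2604/EI
Flexibility coefficients: a unit moment at one end gives L/(3EI) there and L/(6EI) at the far end, so f₁₁ = f₂₂ = 4.5/EI and f₁₂ = f₂₁ = 2.25/EI.
Compatibility — zero rotation at each built-in end:
  4.5 M_1 + 2.25 M_2 = 2774
  2.25 M_1 + 4.5 M_2 = 2604
Solving the pair gives M_1 = 436 kN·m and M_2 = 360.7 kN·m (hogging).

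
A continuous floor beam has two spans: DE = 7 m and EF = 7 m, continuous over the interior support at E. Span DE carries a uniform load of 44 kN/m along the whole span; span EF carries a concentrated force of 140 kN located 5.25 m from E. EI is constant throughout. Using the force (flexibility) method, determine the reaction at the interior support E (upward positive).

R_E = 243.9 kN

Release continuity at E by inserting a hinge; the redundant is the internal moment M_E. The primary structure is two simply-supported spans DE and EF.
End slopes at the hinge E, treating each span as simply supported:
  span DE: UDL 44: wL³/(24EI) = 628.8/EI
  span EF: point load 140 at a = 5.25: Pab(L + b)/(6LEI) = 268/EI
  relative rotation θ_0 = (628.8 + 268)/EI = 896.8/EI
A unit hogging moment at E produces rotation L₁/(3EI) + L₂/(3EI) = 4.667/EI.
Compatibility: M_E·(L₁+L₂)/(3EI) = θ_0, giving M_E = 192.2 kN·m (hogging).
Span DE, ΣM about D with M_E applied at E: R_E^{DE}·7 = 1078 + 192.2, so R_E^{DE} = 181.5 kN and R_D = 308 − 181.5 = 126.5 kN.
Span EF, ΣM about F: R_E^{EF}·7 = 245 + 192.2, so R_E^{EF} = 62.45 kN and R_F = 140 − 62.45 = 77.55 kN.
R_E = 181.5 + 62.45 = 243.9 kN.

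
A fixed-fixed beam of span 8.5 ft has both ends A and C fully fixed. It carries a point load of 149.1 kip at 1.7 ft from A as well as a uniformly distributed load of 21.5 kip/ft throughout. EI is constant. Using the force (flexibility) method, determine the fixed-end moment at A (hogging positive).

Take the two fixed-end moments M_A, M_C as redundants; the released structure is the simple span AC.
Simple-span end rotations at A and C under the given loads:
  at A: point load 149.1 at a = 1.7: Pab(L + b)/(6LEI) = 517.1/EI
  at C: point load 149.1 at a = 1.7: Pab(L + a)/(6LEI) = 344.7/EI
  at A: UDL 21.5: wL³/(24EI) = 550.2/EI
  at C: UDL 21.5: wL³/(24EI) = 550.2/EI
  θ_A0 = 1067/EI,  θ_C0 = 894.9/EI
Flexibility coefficients: a unit moment at one end gives L/(3EI) there and L/(6EI) at the far end, so f₁₁ = f₂₂ = 2.833/EI and f₁₂ = f₂₁ = 1.417/EI.
Compatibility — zero rotation at each built-in end:
  2.833 M_A + 1.417 M_C = 1067
  1.417 M_A + 2.833 M_C = 894.9
Solving the pair gives M_A = 291.7 kip·ft and M_C = 170 kip·ft (hogging).

M_A = 291.7 kip·ft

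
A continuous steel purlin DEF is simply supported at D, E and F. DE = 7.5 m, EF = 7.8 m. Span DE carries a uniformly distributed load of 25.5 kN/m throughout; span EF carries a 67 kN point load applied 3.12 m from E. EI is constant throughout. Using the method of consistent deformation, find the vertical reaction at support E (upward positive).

R_E = 172.2 kN

Release continuity at E by inserting a hinge; the redundant is the internal moment M_E. The primary structure is two simply-supported spans DE and EF.
Discontinuity in slope at E on the released structure — sum the simple-span end rotations:
  span DE: UDL 25.5: wL³/(24EI) = 448.2/EI
  span EF: point load 67 at a = 3.12: Pab(L + b)/(6LEI) = 260.9/EI
  relative rotation θ_0 = (448.2 + 260.9)/EI = 709.1/EI
A unit hogging moment at E produces rotation L₁/(3EI) + L₂/(3EI) = 5.1/EI.
Compatibility: M_E·(L₁+L₂)/(3EI) = θ_0, giving M_E = 139 kN·m (hogging).
Span DE, ΣM about D with M_E applied at E: R_E^{DE}·7.5 = 717.2 + 139, so R_E^{DE} = 114.2 kN and R_D = 191.2 − 114.2 = 77.09 kN.
Span EF, ΣM about F: R_E^{EF}·7.8 = 313.6 + 139, so R_E^{EF} = 58.03 kN and R_F = 67 − 58.03 = 8.974 kN.
R_E = 114.2 + 58.03 = 172.2 kN.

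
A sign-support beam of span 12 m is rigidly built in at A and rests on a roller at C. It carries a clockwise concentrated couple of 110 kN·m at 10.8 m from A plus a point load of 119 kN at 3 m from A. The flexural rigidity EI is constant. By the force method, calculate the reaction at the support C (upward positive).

Release the roller at C. Primary structure: cantilever fixed at A.
Deflection at C on the released cantilever, summing each load's contribution:
  clockwise couple 110 at a = 10.8: M₀a(2L − a)/(2EI) = 7841/EI
  point load 119 at a = 3: Pa²(3L − a)/(6EI) = 5890/EI
  δ_0 = 13731/EI
Tip deflection under a unit load at C: L³/(3EI) = 576/EI.
Compatibility at C: δ_0 − R_C·δ_{CC} = 0, so R_C = 13731/576 = 23.84 kN.

R_C = 23.84 kN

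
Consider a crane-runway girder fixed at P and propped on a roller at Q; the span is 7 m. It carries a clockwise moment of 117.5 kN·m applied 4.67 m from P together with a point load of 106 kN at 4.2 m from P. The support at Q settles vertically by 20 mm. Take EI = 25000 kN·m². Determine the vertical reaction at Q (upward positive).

Release the roller at Q. Primary structure: cantilever fixed at P.
Primary-structure tip deflection at Q by superposition:
  clockwise couple 117.5 at a = 4.67: M₀a(2L − a)/(2EI) = 2560/EI
  point load 106 at a = 4.2: Pa²(3L − a)/(6EI) = 5236/EI
  δ_0 = 7795/EI
Tip deflection under a unit load at Q: L³/(3EI) = 114.3/EI.
With EI = 25000 kN·m²: δ_0 = 0.31181 m and δ_{QQ} = 0.004573 m/kN.
Compatibility — the beam at Q must follow the support down by 0.02 m: δ_0 − R_Q·δ_{QQ} = 0.02, so R_Q = (0.31181 − 0.02)/0.004573 = 63.81 kN.

R_Q = 63.81 kN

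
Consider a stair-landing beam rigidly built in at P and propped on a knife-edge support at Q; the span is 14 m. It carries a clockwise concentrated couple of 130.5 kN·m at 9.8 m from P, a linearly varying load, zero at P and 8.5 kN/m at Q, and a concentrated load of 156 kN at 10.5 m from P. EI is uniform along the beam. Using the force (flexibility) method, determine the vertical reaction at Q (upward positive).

R_Q = 144.2 kN

Release the roller at Q. Primary structure: cantilever fixed at P.
Primary-structure tip deflection at Q by superposition:
  clockwise couple 130.5 at a = 9.8: M₀a(2L − a)/(2EI) = 11638/EI
  triangular load, peak 8.5 at the free end: 11w₀L⁴/(120EI) = 29932/EI
  point load 156 at a = 10.5: Pa²(3L − a)/(6EI) = 90295/EI
  δ_0 = 131865/EI
Flexibility coefficient — unit upward force at Q: δ_{QQ} = L³/(3EI) = 914.7/EI.
The prop prevents deflection at Q: R_Q = δ_0/δ_{QQ} = 131865/914.7 = 144.2 kN.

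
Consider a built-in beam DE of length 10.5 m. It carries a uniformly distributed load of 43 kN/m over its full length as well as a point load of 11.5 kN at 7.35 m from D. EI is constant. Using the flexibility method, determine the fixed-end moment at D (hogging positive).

M_D = 402.7 kN·m

Release both end moments; the primary structure is a simply-supported span DE with redundants M_D and M_E.
Simple-span end rotations at D and E under the given loads:
  at D: UDL 43: wL³/(24EI) = 2074/EI
  at E: UDL 43: wL³/(24EI) = 2074/EI
  at D: point load 11.5 at a = 7.35: Pab(L + b)/(6LEI) = 57.69/EI
  at E: point load 11.5 at a = 7.35: Pab(L + a)/(6LEI) = 75.44/EI
  θ_D0 = 2132/EI,  θ_E0 = 2150/EI
Flexibility coefficients: a unit moment at one end gives L/(3EI) there and L/(6EI) at the far end, so f₁₁ = f₂₂ = 3.5/EI and f₁₂ = f₂₁ = 1.75/EI.
Compatibility — zero rotation at each built-in end:
  3.5 M_D + 1.75 M_E = 2132
  1.75 M_D + 3.5 M_E = 2150
Solving the pair gives M_D = 402.7 kN·m and M_E = 412.8 kN·m (hogging).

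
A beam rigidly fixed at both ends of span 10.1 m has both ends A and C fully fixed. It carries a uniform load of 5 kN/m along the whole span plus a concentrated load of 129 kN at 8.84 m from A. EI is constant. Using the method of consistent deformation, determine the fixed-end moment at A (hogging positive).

M_A = 60.25 kN·m

Release both end moments; the primary structure is a simply-supported span AC with redundants M_A and M_C.
End rotations of the released simple span under the applied load (×1/EI):
  at A: UDL 5: wL³/(24EI) = 214.6/EI
  at C: UDL 5: wL³/(24EI) = 214.6/EI
  at A: point load 129 at a = 8.84: Pab(L + b)/(6LEI) = 269.4/EI
  at C: point load 129 at a = 8.84: Pab(L + a)/(6LEI) = 449.1/EI
  θ_A0 = 484/EI,  θ_C0 = 663.7/EI
Flexibility coefficients: a unit moment at one end gives L/(3EI) there and L/(6EI) at the far end, so f₁₁ = f₂₂ = 3.367/EI and f₁₂ = f₂₁ = 1.683/EI.
Compatibility — zero rotation at each built-in end:
  3.367 M_A + 1.683 M_C = 484
  1.683 M_A + 3.367 M_C = 663.7
Solving the pair gives M_A = 60.25 kN·m and M_C = 167 kN·m (hogging).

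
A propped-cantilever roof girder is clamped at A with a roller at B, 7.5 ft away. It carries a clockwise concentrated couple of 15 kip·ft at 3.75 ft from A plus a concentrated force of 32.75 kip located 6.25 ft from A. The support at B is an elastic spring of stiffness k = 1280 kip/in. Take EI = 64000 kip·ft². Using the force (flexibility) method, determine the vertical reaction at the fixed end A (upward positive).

R_A = 6.635 kip

Release the roller at B. Primary structure: cantilever fixed at A.
Free-end deflection of the primary structure under the applied loading (downward +):
  clockwise couple 15 at a = 3.75: M₀a(2L − a)/(2EI) = 316.4/EI
  point load 32.75 at a = 6.25: Pa²(3L − a)/(6EI) = 3465/EI
  δ_0 = 3781/EI
Tip deflection under a unit load at B: L³/(3EI) = 140.6/EI.
With EI = 64000 kip·ft²: δ_0 = 0.059081 ft and δ_{BB} = 0.002197 ft/kip.
Compatibility — the spring shortens by R_B/k under the reaction it provides: δ_0 − R_B·δ_{BB} = R_B/k. With 1/k = 1/(1280×12) ft/kip = 0.000065 ft/kip, R_B = δ_0 / (δ_{BB} + 1/k) = 0.059081 / (0.002197 + 0.000065) = 26.11 kip.
Vertical equilibrium: R_A = ΣP − R_B = 32.75 − 26.11 = 6.635 kip.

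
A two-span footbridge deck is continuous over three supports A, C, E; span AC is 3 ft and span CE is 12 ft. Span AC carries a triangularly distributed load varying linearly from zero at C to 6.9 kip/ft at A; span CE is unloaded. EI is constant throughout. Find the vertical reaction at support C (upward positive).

Take M_C as the redundant. Released structure: two simple spans AC and CE with a hinge at C.
End slopes at the hinge C, treating each span as simply supported:
  span AC: triangular load, peak 6.9: 7w₀L³/(360EI) = 3.623/EI
  relative rotation θ_0 = (3.623 + 0)/EI = 3.623/EI
A unit hogging moment at C produces rotation L₁/(3EI) + L₂/(3EI) = 5/EI.
Compatibility: M_C·(L₁+L₂)/(3EI) = θ_0, giving M_C = 0.7245 kip·ft (hogging).
Span AC, ΣM about A with M_C applied at C: R_C^{AC}·3 = 10.35 + 0.7245, so R_C^{AC} = 3.692 kip and R_A = 10.35 − 3.692 = 6.659 kip.
Span CE, ΣM about E: R_C^{CE}·12 = 0 + 0.7245, so R_C^{CE} = 0.06037 kip and R_E = 0 − 0.06037 = -0.06037 kip.
R_C = 3.692 + 0.06037 = 3.752 kip.

R_C = 3.752 kip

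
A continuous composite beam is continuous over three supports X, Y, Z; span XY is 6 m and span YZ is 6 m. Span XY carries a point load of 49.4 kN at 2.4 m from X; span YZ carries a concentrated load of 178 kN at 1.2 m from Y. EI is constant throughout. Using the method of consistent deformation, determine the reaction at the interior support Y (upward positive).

Insert a hinge at Y; M_Y is the redundant, and each span becomes simply supported.
Discontinuity in slope at Y on the released structure — sum the simple-span end rotations:
  span XY: point load 49.4 at a = 2.4: Pab(L + a)/(6LEI) = 99.59/EI
  span YZ: point load 178 at a = 1.2: Pab(L + b)/(6LEI) = 307.6/EI
  relative rotation θ_0 = (99.59 + 307.6)/EI = 407.2/EI
A unit hogging moment at Y produces rotation L₁/(3EI) + L₂/(3EI) = 4/EI.
Slope continuity at Y: θ_0 = M_Y·4/EI, so M_Y = 407.2/4 = 101.8 kN·m (hogging).
Span XY, ΣM about X with M_Y applied at Y: R_Y^{XY}·6 = 118.6 + 101.8, so R_Y^{XY} = 36.73 kN and R_X = 49.4 − 36.73 = 12.67 kN.
Span YZ, ΣM about Z: R_Y^{YZ}·6 = 854.4 + 101.8, so R_Y^{YZ} = 159.4 kN and R_Z = 178 − 159.4 = 18.63 kN.
R_Y = 36.73 + 159.4 = 196.1 kN.

R_Y = 196.1 kN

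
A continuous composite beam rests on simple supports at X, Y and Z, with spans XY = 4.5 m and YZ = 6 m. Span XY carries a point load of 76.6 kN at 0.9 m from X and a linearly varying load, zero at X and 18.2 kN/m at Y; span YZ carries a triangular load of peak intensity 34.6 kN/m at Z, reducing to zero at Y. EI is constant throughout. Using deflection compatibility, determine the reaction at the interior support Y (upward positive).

R_Y = 103 kN

Insert a hinge at Y; M_Y is the redundant, and each span becomes simply supported.
Discontinuity in slope at Y on the released structure — sum the simple-span end rotations:
  span XY: point load 76.6 at a = 0.9: Pab(L + a)/(6LEI) = 49.64/EI
  span XY: triangular load, peak 18.2: w₀L³/(45EI) = 36.85/EI
  span YZ: triangular load, peak 34.6: 7w₀L³/(360EI) = 145.3/EI
  relative rotation θ_0 = (86.49 + 145.3)/EI = 231.8/EI
A unit hogging moment at Y produces rotation L₁/(3EI) + L₂/(3EI) = 3.5/EI.
Compatibility: M_Y·(L₁+L₂)/(3EI) = θ_0, giving M_Y = 66.23 kN·m (hogging).
Span XY, ΣM about X with M_Y applied at Y: R_Y^{XY}·4.5 = 191.8 + 66.23, so R_Y^{XY} = 57.34 kN and R_X = 117.5 − 57.34 = 60.21 kN.
Span YZ, ΣM about Z: R_Y^{YZ}·6 = 207.6 + 66.23, so R_Y^{YZ} = 45.64 kN and R_Z = 103.8 − 45.64 = 58.16 kN.
R_Y = 57.34 + 45.64 = 103 kN.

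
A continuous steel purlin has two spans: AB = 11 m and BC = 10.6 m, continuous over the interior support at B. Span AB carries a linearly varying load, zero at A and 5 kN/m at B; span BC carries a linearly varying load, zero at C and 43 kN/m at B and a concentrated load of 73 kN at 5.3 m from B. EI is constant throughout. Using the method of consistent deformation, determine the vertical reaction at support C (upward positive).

Release continuity at B by inserting a hinge; the redundant is the internal moment M_B. The primary structure is two simply-supported spans AB and BC.
End slopes at the hinge B, treating each span as simply supported:
  span AB: triangular load, peak 5: w₀L³/(45EI) = 147.9/EI
  span BC: triangular load, peak 43: w₀L³/(45EI) = 1138/EI
  span BC: point load 73 at a = 5.3: Pab(L + b)/(6LEI) = 512.6/EI
  relative rotation θ_0 = (147.9 + 1651)/EI = 1799/EI
A unit hogging moment at B produces rotation L₁/(3EI) + L₂/(3EI) = 7.2/EI.
Slope continuity at B: θ_0 = M_B·7.2/EI, so M_B = 1799/7.2 = 249.8 kN·m (hogging).
Span BC, ΣM about C: R_B^{BC}·10.6 = 1997 + 249.8, so R_B^{BC} = 212 kN and R_C = 300.9 − 212 = 88.9 kN.

R_C = 88.9 kN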